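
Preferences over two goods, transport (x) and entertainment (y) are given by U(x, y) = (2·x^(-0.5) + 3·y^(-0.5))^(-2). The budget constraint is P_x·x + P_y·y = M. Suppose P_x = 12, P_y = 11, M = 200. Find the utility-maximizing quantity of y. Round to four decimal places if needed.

y* = 10.1825

MRS = MU_x/MU_y = (2/3)·(y/x)^(1.5). Set equal to P_x/P_y.
Hence y/x = ((3/2)·P_x/P_y)^(1/(1.5)), i.e. raised to the 2/3 power.
With the ratio pinned down, the budget gives x* = M/(P_x + P_y·(y/x)) and y* = (y/x)·x*.
Numerically y/x = 1.38863, so x* = 200/(12 + 11·1.38863) = 7.3327 and y* = 1.38863·7.3327 = 10.1825.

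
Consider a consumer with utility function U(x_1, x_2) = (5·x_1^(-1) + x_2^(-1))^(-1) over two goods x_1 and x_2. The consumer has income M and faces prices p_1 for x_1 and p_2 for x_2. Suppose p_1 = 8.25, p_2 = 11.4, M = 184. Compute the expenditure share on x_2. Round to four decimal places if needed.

With the ratio pinned down, the budget gives x_1* = M/(p_1 + p_2·(x_2/x_1)) and x_2* = (x_2/x_1)·x_1*.
Numerically x_2/x_1 = 0.380443, so x_1* = 184/(8.25 + 11.4·0.380443) = 14.6182 and x_2* = 0.380443·14.6182 = 5.5614.
Expenditure on x_2: 11.4·5.5614 = 63.3999; share = 0.3446.

share on x_2 = 0.3446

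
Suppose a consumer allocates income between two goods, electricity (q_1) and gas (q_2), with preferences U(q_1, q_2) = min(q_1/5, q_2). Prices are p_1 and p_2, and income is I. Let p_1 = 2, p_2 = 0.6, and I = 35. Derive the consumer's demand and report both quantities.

q_1* = 16.5094, q_2* = 3.3019

Demand: q_1*(p_1,p_2,I) = 5·I/(5·p_1 + p_2), q_2* = I/(5·p_1 + p_2).
Here 5·2 + 0.6 = 10.6, giving q_1* = 16.5094 and q_2* = 3.3019.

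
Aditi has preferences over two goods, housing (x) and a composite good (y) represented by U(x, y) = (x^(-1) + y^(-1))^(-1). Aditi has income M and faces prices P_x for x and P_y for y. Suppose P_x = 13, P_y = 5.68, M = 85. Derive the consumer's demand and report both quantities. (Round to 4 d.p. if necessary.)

x* = 3.9365, y* = 5.9553

MRS = MU_x/MU_y = (y/x)^(2). Set equal to P_x/P_y.
Hence y/x = (P_x/P_y)^(1/(2)), i.e. raised to the 0.5 power.
With the ratio pinned down, the budget gives x* = M/(P_x + P_y·(y/x)) and y* = (y/x)·x*.
Numerically y/x = 1.512856, so x* = 85/(13 + 5.68·1.512856) = 3.9365 and y* = 1.512856·3.9365 = 5.9553.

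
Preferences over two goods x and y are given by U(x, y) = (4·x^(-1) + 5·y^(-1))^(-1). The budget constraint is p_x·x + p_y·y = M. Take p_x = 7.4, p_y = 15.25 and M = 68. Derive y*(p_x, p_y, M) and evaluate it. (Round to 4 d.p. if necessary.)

From the CES first-order condition, (4/5)·(y/x)^(2) = p_x/p_y.
Hence y/x = ((5/4)·p_x/p_y)^(1/(2)), i.e. raised to the 0.5 power.
Substitute y = (y/x)·x into the budget: x* = M/(p_x + p_y·(y/x)).
Numerically y/x = 0.778818, so x* = 68/(7.4 + 15.25·0.778818) = 3.5275 and y* = 0.778818·3.5275 = 2.7473.

y* = 2.7473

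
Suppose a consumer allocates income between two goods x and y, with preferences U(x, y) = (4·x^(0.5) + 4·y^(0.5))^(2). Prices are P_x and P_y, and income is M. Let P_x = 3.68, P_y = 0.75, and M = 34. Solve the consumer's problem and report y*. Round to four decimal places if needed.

From the CES first-order condition, (y/x)^(0.5) = P_x/P_y.
Hence y/x = (P_x/P_y)^(1/(0.5)), i.e. raised to the 2 power.
With the ratio pinned down, the budget gives x* = M/(P_x + P_y·(y/x)) and y* = (y/x)·x*.
Numerically y/x = 24.075378, so x* = 34/(3.68 + 0.75·24.075378) = 1.5642 and y* = 24.075378·1.5642 = 37.6584.

y* = 37.6584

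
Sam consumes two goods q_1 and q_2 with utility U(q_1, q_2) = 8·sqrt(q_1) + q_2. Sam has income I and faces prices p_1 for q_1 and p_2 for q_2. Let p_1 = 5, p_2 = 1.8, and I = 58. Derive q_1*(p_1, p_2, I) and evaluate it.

q_1* = 2.0736

MU_q_1 = 4/√q_1, MU_q_2 = 1. Tangency: 4/√q_1 = p_1/p_2.
Thus q_1* = (4·p_2/p_1)² — independent of I — with the rest of income spent on q_2.
Plugging in: q_1* = (4·1.8/5)² = 2.0736.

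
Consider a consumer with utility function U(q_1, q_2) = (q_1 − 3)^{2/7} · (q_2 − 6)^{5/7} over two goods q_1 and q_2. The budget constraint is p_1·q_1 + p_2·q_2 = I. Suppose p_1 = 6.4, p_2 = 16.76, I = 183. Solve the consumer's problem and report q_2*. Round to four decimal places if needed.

q_2* = 8.6952

This is Cobb-Douglas in (q_1−3, q_2−6): tangency gives 2/7·p_2·(q_2−6) = 5/7·p_1·(q_1−3).
After buying the subsistence bundle (3, 6), a share 2/7 of the remaining income goes to q_1: q_1* = 3 + 2/7·(I − 3p_1 − 6p_2)/p_1.
Discretionary income = 183 − 3·6.4 − 6·16.76 = 63.24; q_2* = 6 + 5/7·63.24/16.76 = 8.6952.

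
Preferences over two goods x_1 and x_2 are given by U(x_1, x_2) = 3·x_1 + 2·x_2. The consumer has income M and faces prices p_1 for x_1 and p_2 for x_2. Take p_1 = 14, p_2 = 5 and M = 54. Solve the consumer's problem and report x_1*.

x_1* = 0

Perfect substitutes: compare marginal utility per dollar. 3/p_1 vs 2/p_2 → 0.2143 vs 0.4.
x_2 gives more utility per dollar, so spend all income on x_2: x_2* = M/p_2, x_1* = 0.
Numerically: x_1* = 0, x_2* = 10.8.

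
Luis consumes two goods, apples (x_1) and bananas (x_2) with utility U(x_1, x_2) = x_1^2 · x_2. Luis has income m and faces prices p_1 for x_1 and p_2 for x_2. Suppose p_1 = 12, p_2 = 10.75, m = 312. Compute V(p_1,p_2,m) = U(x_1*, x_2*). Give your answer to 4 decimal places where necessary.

V = 2906.6253

At p_1=12, p_2=10.75, m=312: x_1* = 2/3·312/12 = 17.3333, x_2* = 9.6744.
Utility at the optimum: U(17.3333, 9.6744) = 2906.6253.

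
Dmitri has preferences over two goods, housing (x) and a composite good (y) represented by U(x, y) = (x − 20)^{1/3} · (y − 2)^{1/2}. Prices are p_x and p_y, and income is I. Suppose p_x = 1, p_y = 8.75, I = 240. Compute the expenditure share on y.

MRS = (2/3)·(y−2)/(x−20). Tangency with p_x/p_y gives y−2 = (3/2)·(p_x/p_y)·(x−20).
Substituting into the budget: x* = 20 + 0.4·(I − 20·p_x − 2·p_y)/p_x, and y* = 2 + 0.6·(…)/p_y.
Discretionary income = 240 − 20·1 − 2·8.75 = 202.5; x* = 20 + 0.4·202.5/1 = 101; y* = 2 + 0.6·202.5/8.75 = 15.8857.
Expenditure on y: 8.75·15.8857 = 139; share = 0.5792.

share on y = 0.5792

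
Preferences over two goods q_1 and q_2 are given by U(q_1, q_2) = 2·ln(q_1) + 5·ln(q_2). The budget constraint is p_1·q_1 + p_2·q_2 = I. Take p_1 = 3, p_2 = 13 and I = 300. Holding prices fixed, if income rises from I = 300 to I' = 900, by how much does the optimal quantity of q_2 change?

Δq_2* = 32.967

MU_q_1/MU_q_2 = (2·q_2)/(5·q_1); tangency sets this equal to p_1/p_2.
So 2·p_2·q_2 = 5·p_1·q_1; combined with the budget, a share 2/7 of income goes to q_1.
Demand: q_1*(p_1,p_2,I) = 2/7·I/p_1 and q_2* = 5/7·I/p_2.
At p_1=3, p_2=13, I=300: q_2* = 5/7·300/13 = 16.4835.
At I' = 900: q_2* = 49.4505. Change: 49.4505 − 16.4835 = 32.967.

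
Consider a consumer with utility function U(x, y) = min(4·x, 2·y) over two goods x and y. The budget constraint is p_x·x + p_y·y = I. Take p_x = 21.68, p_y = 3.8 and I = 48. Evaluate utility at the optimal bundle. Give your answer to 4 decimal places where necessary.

Leontief preferences: the optimum is at the kink where x/2 = y/4, i.e. y = 2·x.
Budget: p_x·x + p_y·2·x = I, so (2·p_x + 4·p_y)·x = 2·I.
Demand: x*(p_x,p_y,I) = 2·I/(2·p_x + 4·p_y), y* = 4·I/(2·p_x + 4·p_y).
Here 2·21.68 + 4·3.8 = 58.56, giving x* = 1.6393 and y* = 3.2787.
Utility at the optimum: U(1.6393, 3.2787) = 6.5574.

V = 6.5574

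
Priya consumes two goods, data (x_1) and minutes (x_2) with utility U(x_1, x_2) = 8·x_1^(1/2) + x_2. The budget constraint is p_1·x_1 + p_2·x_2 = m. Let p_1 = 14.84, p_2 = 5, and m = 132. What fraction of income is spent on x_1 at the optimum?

Utility is quasi-linear in x_2; the FOC for x_1 is 4/√x_1 = p_1/p_2.
Thus x_1* = (4·p_2/p_1)² — independent of m — with the rest of income spent on x_2.
Plugging in: x_1* = (4·5/14.84)² = 1.8163, x_2* = 21.0092.
Expenditure on x_1: 14.84·1.8163 = 26.9542; share = 0.2042.

share on x_1 = 0.2042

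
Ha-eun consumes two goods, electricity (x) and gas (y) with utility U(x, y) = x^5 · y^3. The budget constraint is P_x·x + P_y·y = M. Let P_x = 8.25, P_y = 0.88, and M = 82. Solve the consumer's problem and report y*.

The MRS is (5/3)·y/x. Set MRS = P_x/P_y.
Rearranging, P_y·y = (3/5)·P_x·x. Substituting into the budget gives P_x·x·(1 + (3/5)) = M.
Demand: x*(P_x,P_y,M) = 0.625·M/P_x and y* = 0.375·M/P_y.
At P_x=8.25, P_y=0.88, M=82: y* = 0.375·82/0.88 = 34.9432.

y* = 34.9432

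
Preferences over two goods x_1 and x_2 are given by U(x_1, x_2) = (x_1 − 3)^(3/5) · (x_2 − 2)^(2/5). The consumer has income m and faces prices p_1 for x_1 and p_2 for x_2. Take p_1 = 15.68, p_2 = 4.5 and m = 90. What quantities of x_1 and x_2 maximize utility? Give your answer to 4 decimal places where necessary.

This is Cobb-Douglas in (x_1−3, x_2−2): tangency gives 0.6·p_2·(x_2−2) = 0.4·p_1·(x_1−3).
After buying the subsistence bundle (3, 2), a share 0.6 of the remaining income goes to x_1: x_1* = 3 + 0.6·(m − 3p_1 − 2p_2)/p_1.
Discretionary income = 90 − 3·15.68 − 2·4.5 = 33.96; x_1* = 3 + 0.6·33.96/15.68 = 4.2995; x_2* = 2 + 0.4·33.96/4.5 = 5.0187.

x_1* = 4.2995, x_2* = 5.0187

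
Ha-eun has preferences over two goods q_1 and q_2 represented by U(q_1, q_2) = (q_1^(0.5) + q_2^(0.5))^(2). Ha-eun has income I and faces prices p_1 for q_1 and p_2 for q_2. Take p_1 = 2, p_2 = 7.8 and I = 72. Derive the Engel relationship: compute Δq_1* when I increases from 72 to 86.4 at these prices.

Numerically q_2/q_1 = 0.065746, so q_1* = 72/(2 + 7.8·0.065746) = 28.6531.
At I' = 86.4: q_1* = 34.3837. Change: 34.3837 − 28.6531 = 5.7306.

Δq_1* = 5.7306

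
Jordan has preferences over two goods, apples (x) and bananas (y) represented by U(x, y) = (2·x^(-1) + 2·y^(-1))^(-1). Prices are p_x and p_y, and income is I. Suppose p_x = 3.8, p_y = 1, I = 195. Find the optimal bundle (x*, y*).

Numerically y/x = 1.949359, so x* = 195/(3.8 + 1·1.949359) = 33.9168 and y* = 1.949359·33.9168 = 66.1161.

x* = 33.9168, y* = 66.1161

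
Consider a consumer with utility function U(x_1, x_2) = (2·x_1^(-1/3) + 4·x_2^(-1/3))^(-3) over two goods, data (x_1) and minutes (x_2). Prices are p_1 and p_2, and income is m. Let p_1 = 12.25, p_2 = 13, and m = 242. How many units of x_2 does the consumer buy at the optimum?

From the CES first-order condition, (1/2)·(x_2/x_1)^(4/3) = p_1/p_2.
Solve for the ratio: x_2/x_1 = [2·p_1/p_2]^(0.75).
With the ratio pinned down, the budget gives x_1* = m/(p_1 + p_2·(x_2/x_1)) and x_2* = (x_2/x_1)·x_1*.
Numerically x_2/x_1 = 1.608485, so x_1* = 242/(12.25 + 13·1.608485) = 7.2979 and x_2* = 1.608485·7.2979 = 11.7385.

x_2* = 11.7385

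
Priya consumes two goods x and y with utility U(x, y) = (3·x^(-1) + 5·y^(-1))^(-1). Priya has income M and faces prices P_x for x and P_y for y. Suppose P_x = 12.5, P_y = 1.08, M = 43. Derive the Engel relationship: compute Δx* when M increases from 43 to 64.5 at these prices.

Δx* = 1.2469

From the CES first-order condition, (3/5)·(y/x)^(2) = P_x/P_y.
Solve for the ratio: y/x = [(5/3)·P_x/P_y]^(0.5).
Substitute y = (y/x)·x into the budget: x* = M/(P_x + P_y·(y/x)).
Numerically y/x = 4.392052, so x* = 43/(12.5 + 1.08·4.392052) = 2.4937.
At M' = 64.5: x* = 3.7406. Change: 3.7406 − 2.4937 = 1.2469.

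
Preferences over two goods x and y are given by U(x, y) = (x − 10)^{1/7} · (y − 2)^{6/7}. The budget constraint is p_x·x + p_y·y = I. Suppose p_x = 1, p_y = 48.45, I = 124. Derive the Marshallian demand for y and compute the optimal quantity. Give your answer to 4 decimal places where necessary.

y* = 2.3025

MRS = (1/6)·(y−2)/(x−10). Tangency with p_x/p_y gives y−2 = 6·(p_x/p_y)·(x−10).
Substituting into the budget: x* = 10 + 1/7·(I − 10·p_x − 2·p_y)/p_x, and y* = 2 + 6/7·(…)/p_y.
Discretionary income = 124 − 10·1 − 2·48.45 = 17.1; y* = 2 + 6/7·17.1/48.45 = 2.3025.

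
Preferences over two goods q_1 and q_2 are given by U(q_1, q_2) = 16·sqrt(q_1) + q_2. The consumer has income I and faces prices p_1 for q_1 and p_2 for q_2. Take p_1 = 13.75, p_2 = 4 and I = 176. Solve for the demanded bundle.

q_1* = 5.4162, q_2* = 25.3818

Solve: √q_1 = 8·p_2/p_1, so q_1*(p_1,p_2) = (8·p_2/p_1)², and q_2* = (I − p_1·q_1*)/p_2.
Plugging in: q_1* = (8·4/13.75)² = 5.4162, q_2* = 25.3818.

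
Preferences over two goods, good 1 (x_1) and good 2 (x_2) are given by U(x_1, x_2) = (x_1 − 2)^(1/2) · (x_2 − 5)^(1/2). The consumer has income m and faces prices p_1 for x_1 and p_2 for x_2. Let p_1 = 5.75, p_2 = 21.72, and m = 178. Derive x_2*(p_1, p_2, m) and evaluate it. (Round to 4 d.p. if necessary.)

Let x_1' = x_1−2, x_2' = x_2−5. MRS = x_2'/x_1' = p_1/p_2.
Substituting into the budget: x_1* = 2 + 0.5·(m − 2·p_1 − 5·p_2)/p_1, and x_2* = 5 + 0.5·(…)/p_2.
Discretionary income = 178 − 2·5.75 − 5·21.72 = 57.9; x_2* = 5 + 0.5·57.9/21.72 = 6.3329.

x_2* = 6.3329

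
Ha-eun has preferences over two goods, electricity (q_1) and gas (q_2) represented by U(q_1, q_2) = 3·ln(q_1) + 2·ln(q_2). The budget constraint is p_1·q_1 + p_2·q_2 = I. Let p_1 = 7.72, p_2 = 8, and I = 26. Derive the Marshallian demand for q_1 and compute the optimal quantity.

MU_q_1/MU_q_2 = (3·q_2)/(2·q_1); tangency sets this equal to p_1/p_2.
So 3·p_2·q_2 = 2·p_1·q_1; combined with the budget, a share 0.6 of income goes to q_1.
Demand: q_1*(p_1,p_2,I) = 0.6·I/p_1 and q_2* = 0.4·I/p_2.
At p_1=7.72, p_2=8, I=26: q_1* = 0.6·26/7.72 = 2.0207.

q_1* = 2.0207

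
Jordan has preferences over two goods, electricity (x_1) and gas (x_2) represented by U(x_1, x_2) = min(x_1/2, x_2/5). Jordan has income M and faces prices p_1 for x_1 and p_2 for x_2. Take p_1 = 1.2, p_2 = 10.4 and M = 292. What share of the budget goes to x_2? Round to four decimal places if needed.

With perfect complements, no substitution: consume in ratio x_1:x_2 = 2:5.
Budget: p_1·x_1 + p_2·(5/2)·x_1 = M, so (2·p_1 + 5·p_2)·x_1 = 2·M.
Demand: x_1*(p_1,p_2,M) = 2·M/(2·p_1 + 5·p_2), x_2* = 5·M/(2·p_1 + 5·p_2).
Here 2·1.2 + 5·10.4 = 54.4, giving x_1* = 10.7353 and x_2* = 26.8382.
Expenditure on x_2: 10.4·26.8382 = 279.1176; share = 0.9559.

share on x_2 = 0.9559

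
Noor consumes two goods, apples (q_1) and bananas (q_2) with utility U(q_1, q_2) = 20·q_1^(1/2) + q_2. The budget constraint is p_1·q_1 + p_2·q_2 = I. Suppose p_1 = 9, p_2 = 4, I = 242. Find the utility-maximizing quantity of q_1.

Utility is quasi-linear in q_2; the FOC for q_1 is 10/√q_1 = p_1/p_2.
Solve: √q_1 = 10·p_2/p_1, so q_1*(p_1,p_2) = (10·p_2/p_1)², and q_2* = (I − p_1·q_1*)/p_2.
Plugging in: q_1* = (10·4/9)² = 19.7531.

q_1* = 19.7531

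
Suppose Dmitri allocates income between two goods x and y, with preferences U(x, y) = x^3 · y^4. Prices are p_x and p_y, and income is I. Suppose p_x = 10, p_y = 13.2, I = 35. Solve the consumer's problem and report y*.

y* = 1.5152

MU_x/MU_y = (3·y)/(4·x); tangency sets this equal to p_x/p_y.
Rearranging, p_y·y = (4/3)·p_x·x. Substituting into the budget gives p_x·x·(1 + (4/3)) = I.
Demand: x*(p_x,p_y,I) = 3/7·I/p_x and y* = 4/7·I/p_y.
At p_x=10, p_y=13.2, I=35: y* = 4/7·35/13.2 = 1.5152.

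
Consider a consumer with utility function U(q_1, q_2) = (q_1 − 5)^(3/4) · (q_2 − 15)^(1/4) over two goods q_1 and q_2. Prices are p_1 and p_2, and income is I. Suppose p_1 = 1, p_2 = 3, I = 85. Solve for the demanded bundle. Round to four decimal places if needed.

This is Cobb-Douglas in (q_1−5, q_2−15): tangency gives 0.75·p_2·(q_2−15) = 0.25·p_1·(q_1−5).
Substituting into the budget: q_1* = 5 + 0.75·(I − 5·p_1 − 15·p_2)/p_1, and q_2* = 15 + 0.25·(…)/p_2.
Discretionary income = 85 − 5·1 − 15·3 = 35; q_1* = 5 + 0.75·35/1 = 31.25; q_2* = 15 + 0.25·35/3 = 17.9167.

q_1* = 31.25, q_2* = 17.9167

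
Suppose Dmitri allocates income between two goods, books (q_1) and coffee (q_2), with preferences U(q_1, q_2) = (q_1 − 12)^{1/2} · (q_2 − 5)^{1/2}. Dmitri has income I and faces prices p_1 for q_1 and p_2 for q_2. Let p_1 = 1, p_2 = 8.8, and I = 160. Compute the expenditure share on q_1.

share on q_1 = 0.4

MRS = (q_2−5)/(q_1−12). Tangency with p_1/p_2 gives q_2−5 = (p_1/p_2)·(q_1−12).
After buying the subsistence bundle (12, 5), a share 0.5 of the remaining income goes to q_1: q_1* = 12 + 0.5·(I − 12p_1 − 5p_2)/p_1.
Discretionary income = 160 − 12·1 − 5·8.8 = 104; q_1* = 12 + 0.5·104/1 = 64; q_2* = 5 + 0.5·104/8.8 = 10.9091.
Expenditure on q_1: 1·64 = 64; share = 0.4.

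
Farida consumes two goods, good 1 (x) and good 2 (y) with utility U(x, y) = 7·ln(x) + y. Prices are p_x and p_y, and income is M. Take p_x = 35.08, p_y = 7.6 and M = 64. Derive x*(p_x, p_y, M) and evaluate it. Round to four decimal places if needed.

Set MRS = p_x/p_y: (7/x)/1 = p_x/p_y.
So x*(p_x,p_y) = 7·p_y/p_x, independent of income; and y* = (M − 7·p_y)/p_y.
At the given prices: x* = 7·7.6/35.08 = 1.5165.

x* = 1.5165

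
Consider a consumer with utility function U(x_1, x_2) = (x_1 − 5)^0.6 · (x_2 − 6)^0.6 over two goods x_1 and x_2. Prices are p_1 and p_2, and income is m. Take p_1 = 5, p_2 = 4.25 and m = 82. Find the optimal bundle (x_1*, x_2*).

Let x_1' = x_1−5, x_2' = x_2−6. MRS = x_2'/x_1' = p_1/p_2.
After buying the subsistence bundle (5, 6), a share 0.5 of the remaining income goes to x_1: x_1* = 5 + 0.5·(m − 5p_1 − 6p_2)/p_1.
Discretionary income = 82 − 5·5 − 6·4.25 = 31.5; x_1* = 5 + 0.5·31.5/5 = 8.15; x_2* = 6 + 0.5·31.5/4.25 = 9.7059.

x_1* = 8.15, x_2* = 9.7059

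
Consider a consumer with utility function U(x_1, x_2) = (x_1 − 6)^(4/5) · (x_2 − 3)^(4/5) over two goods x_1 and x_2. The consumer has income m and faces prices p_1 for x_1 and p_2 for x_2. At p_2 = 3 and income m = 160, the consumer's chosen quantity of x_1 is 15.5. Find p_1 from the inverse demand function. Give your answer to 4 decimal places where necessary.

p_1 = 6.04

MRS = (x_2−3)/(x_1−6). Tangency with p_1/p_2 gives x_2−3 = (p_1/p_2)·(x_1−6).
Substituting into the budget: x_1* = 6 + 0.5·(m − 6·p_1 − 3·p_2)/p_1, and x_2* = 3 + 0.5·(…)/p_2.
Set x_1* = 15.5 in the demand function and solve for p_1: p_1 = 6.04.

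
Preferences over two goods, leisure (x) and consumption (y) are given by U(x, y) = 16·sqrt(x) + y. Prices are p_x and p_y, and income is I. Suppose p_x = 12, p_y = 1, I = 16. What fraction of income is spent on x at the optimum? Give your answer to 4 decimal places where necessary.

Set MRS = p_x/p_y: 8·x^(−1/2) = p_x/p_y.
Thus x* = (8·p_y/p_x)² — independent of I — with the rest of income spent on y.
Plugging in: x* = (8·1/12)² = 0.4444, y* = 10.6667.
Expenditure on x: 12·0.4444 = 5.3333; share = 0.3333.

share on x = 0.3333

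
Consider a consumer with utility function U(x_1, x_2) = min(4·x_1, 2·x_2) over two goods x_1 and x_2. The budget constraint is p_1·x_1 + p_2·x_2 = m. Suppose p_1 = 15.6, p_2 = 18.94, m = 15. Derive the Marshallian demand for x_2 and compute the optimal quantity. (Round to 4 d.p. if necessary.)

x_2* = 0.561

With perfect complements, no substitution: consume in ratio x_1:x_2 = 2:4.
Budget: p_1·x_1 + p_2·2·x_1 = m, so (2·p_1 + 4·p_2)·x_1 = 2·m.
Demand: x_1*(p_1,p_2,m) = 2·m/(2·p_1 + 4·p_2), x_2* = 4·m/(2·p_1 + 4·p_2).
Here 2·15.6 + 4·18.94 = 106.96, giving x_2* = 0.561.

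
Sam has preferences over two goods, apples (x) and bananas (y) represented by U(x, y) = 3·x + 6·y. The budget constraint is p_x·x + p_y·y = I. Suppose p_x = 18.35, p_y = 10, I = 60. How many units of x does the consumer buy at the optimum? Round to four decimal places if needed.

Linear utility — the consumer picks whichever good has higher MU/price: 3/18.35 = 0.1635 vs 6/10 = 0.6.
y gives more utility per dollar, so spend all income on y: y* = I/p_y, x* = 0.
Numerically: x* = 0, y* = 6.

x* = 0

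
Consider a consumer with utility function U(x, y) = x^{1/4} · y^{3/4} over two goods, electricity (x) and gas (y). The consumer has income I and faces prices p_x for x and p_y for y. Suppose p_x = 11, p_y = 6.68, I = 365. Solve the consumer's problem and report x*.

x* = 8.2955

MU_x/MU_y = (0.25·y)/(0.75·x); tangency sets this equal to p_x/p_y.
Rearranging, p_y·y = 3·p_x·x. Substituting into the budget gives p_x·x·(1 + 3) = I.
Demand: x*(p_x,p_y,I) = 0.25·I/p_x and y* = 0.75·I/p_y.
At p_x=11, p_y=6.68, I=365: x* = 0.25·365/11 = 8.2955.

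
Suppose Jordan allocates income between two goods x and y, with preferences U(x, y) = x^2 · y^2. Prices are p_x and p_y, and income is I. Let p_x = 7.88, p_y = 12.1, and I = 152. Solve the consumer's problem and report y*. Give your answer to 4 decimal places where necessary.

y* = 6.281

MU_x/MU_y = (2·y)/(2·x); tangency sets this equal to p_x/p_y.
So 2·p_y·y = 2·p_x·x; combined with the budget, a share 0.5 of income goes to x.
Demand: x*(p_x,p_y,I) = 0.5·I/p_x and y* = 0.5·I/p_y.
At p_x=7.88, p_y=12.1, I=152: y* = 0.5·152/12.1 = 6.281.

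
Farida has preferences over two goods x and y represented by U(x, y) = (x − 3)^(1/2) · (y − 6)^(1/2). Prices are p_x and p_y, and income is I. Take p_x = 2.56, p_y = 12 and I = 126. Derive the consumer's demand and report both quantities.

x* = 12.0469, y* = 7.93

MRS = (y−6)/(x−3). Tangency with p_x/p_y gives y−6 = (p_x/p_y)·(x−3).
After buying the subsistence bundle (3, 6), a share 0.5 of the remaining income goes to x: x* = 3 + 0.5·(I − 3p_x − 6p_y)/p_x.
Discretionary income = 126 − 3·2.56 − 6·12 = 46.32; x* = 3 + 0.5·46.32/2.56 = 12.0469; y* = 6 + 0.5·46.32/12 = 7.93.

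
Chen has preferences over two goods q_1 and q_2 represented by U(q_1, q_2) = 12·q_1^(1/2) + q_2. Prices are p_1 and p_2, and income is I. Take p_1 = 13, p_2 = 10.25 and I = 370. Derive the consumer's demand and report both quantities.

q_1* = 22.3802, q_2* = 7.7129

Utility is quasi-linear in q_2; the FOC for q_1 is 6/√q_1 = p_1/p_2.
Solve: √q_1 = 6·p_2/p_1, so q_1*(p_1,p_2) = (6·p_2/p_1)², and q_2* = (I − p_1·q_1*)/p_2.
Plugging in: q_1* = (6·10.25/13)² = 22.3802, q_2* = 7.7129.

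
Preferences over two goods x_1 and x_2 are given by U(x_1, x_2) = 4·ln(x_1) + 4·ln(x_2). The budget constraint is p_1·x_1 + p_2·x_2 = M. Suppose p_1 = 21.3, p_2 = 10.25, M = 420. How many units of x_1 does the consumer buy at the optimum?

x_1* = 9.8592

Tangency: MRS = x_2/x_1 = p_1/p_2.
Rearranging, p_2·x_2 = p_1·x_1. Substituting into the budget gives p_1·x_1·(1 + 1) = M.
Demand: x_1*(p_1,p_2,M) = 0.5·M/p_1 and x_2* = 0.5·M/p_2.
At p_1=21.3, p_2=10.25, M=420: x_1* = 0.5·420/21.3 = 9.8592.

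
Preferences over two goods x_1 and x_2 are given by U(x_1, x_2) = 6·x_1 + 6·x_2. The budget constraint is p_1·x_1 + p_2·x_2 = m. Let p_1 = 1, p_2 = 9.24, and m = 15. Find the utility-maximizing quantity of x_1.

Perfect substitutes: compare marginal utility per dollar. 6/p_1 vs 6/p_2 → 6 vs 0.6494.
x_1 gives more utility per dollar, so spend all income on x_1: x_1* = m/p_1, x_2* = 0.
Numerically: x_1* = 15, x_2* = 0.

x_1* = 15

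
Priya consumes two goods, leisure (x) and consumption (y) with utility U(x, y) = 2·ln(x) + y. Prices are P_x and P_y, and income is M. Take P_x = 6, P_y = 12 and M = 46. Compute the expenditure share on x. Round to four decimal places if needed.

MU_x = 2/x, MU_y = 1. Tangency: 2/x = P_x/P_y.
So x*(P_x,P_y) = 2·P_y/P_x, independent of income; and y* = (M − 2·P_y)/P_y.
At the given prices: x* = 2·12/6 = 4, and y* = 1.8333.
Expenditure on x: 6·4 = 24; share = 0.5217.

share on x = 0.5217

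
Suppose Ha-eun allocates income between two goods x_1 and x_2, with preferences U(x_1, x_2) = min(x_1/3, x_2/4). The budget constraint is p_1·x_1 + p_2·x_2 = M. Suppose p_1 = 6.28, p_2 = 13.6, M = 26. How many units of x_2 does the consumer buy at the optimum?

Leontief preferences: the optimum is at the kink where x_1/3 = x_2/4, i.e. x_2 = (4/3)·x_1.
Budget: p_1·x_1 + p_2·(4/3)·x_1 = M, so (3·p_1 + 4·p_2)·x_1 = 3·M.
Demand: x_1*(p_1,p_2,M) = 3·M/(3·p_1 + 4·p_2), x_2* = 4·M/(3·p_1 + 4·p_2).
Here 3·6.28 + 4·13.6 = 73.24, giving x_2* = 1.42.

x_2* = 1.42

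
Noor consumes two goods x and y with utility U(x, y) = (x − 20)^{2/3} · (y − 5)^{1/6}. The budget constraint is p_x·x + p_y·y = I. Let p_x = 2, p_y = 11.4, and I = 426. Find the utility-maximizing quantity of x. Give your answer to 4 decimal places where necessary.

MRS = 4·(y−5)/(x−20). Tangency with p_x/p_y gives y−5 = (1/4)·(p_x/p_y)·(x−20).
Substituting into the budget: x* = 20 + 0.8·(I − 20·p_x − 5·p_y)/p_x, and y* = 5 + 0.2·(…)/p_y.
Discretionary income = 426 − 20·2 − 5·11.4 = 329; x* = 20 + 0.8·329/2 = 151.6.

x* = 151.6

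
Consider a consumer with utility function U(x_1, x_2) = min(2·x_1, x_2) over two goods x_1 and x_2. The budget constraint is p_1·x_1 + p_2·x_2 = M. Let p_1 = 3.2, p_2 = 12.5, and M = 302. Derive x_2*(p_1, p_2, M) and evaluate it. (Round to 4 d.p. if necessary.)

x_2* = 21.4184

Demand: x_1*(p_1,p_2,M) = M/(p_1 + 2·p_2), x_2* = 2·M/(p_1 + 2·p_2).
Here 3.2 + 2·12.5 = 28.2, giving x_2* = 21.4184.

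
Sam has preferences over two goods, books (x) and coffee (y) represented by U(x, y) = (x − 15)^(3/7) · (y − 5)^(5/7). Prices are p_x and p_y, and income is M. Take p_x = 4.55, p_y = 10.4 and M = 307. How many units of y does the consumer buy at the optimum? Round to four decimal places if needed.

MRS = (3/5)·(y−5)/(x−15). Tangency with p_x/p_y gives y−5 = (5/3)·(p_x/p_y)·(x−15).
After buying the subsistence bundle (15, 5), a share 0.375 of the remaining income goes to x: x* = 15 + 0.375·(M − 15p_x − 5p_y)/p_x.
Discretionary income = 307 − 15·4.55 − 5·10.4 = 186.75; y* = 5 + 0.625·186.75/10.4 = 16.223.

y* = 16.223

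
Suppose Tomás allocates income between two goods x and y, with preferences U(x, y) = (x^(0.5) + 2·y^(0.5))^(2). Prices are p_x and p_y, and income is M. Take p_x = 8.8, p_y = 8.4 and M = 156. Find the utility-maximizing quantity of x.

x* = 3.4153

From the CES first-order condition, (1/2)·(y/x)^(0.5) = p_x/p_y.
Hence y/x = (2·p_x/p_y)^(1/(0.5)), i.e. raised to the 2 power.
With the ratio pinned down, the budget gives x* = M/(p_x + p_y·(y/x)) and y* = (y/x)·x*.
Numerically y/x = 4.390023, so x* = 156/(8.8 + 8.4·4.390023) = 3.4153.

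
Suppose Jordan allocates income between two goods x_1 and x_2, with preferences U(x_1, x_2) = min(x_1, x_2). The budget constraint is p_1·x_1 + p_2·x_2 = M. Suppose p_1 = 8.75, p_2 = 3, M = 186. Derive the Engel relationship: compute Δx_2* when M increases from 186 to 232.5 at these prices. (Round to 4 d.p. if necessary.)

Δx_2* = 3.9574

With perfect complements, no substitution: consume in ratio x_1:x_2 = 1:1.
Budget: p_1·x_1 + p_2·x_1 = M, so (p_1 + p_2)·x_1 = M.
Demand: x_1*(p_1,p_2,M) = M/(p_1 + p_2), x_2* = M/(p_1 + p_2).
Here 8.75 + 3 = 11.75, giving x_2* = 15.8298.
At M' = 232.5: x_2* = 19.7872. Change: 19.7872 − 15.8298 = 3.9574.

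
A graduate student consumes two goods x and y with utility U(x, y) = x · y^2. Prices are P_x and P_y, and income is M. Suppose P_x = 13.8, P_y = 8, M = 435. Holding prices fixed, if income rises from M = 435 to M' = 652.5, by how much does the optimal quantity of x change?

Δx* = 5.2536

Tangency: MRS = (1/2)·y/x = P_x/P_y.
Rearranging, P_y·y = 2·P_x·x. Substituting into the budget gives P_x·x·(1 + 2) = M.
Demand: x*(P_x,P_y,M) = 1/3·M/P_x and y* = 2/3·M/P_y.
At P_x=13.8, P_y=8, M=435: x* = 1/3·435/13.8 = 10.5072.
At M' = 652.5: x* = 15.7609. Change: 15.7609 − 10.5072 = 5.2536.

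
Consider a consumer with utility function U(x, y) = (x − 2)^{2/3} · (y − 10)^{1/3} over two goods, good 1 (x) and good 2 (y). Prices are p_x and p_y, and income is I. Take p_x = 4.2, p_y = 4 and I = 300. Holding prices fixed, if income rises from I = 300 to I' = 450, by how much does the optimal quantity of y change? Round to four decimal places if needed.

Δy* = 12.5

This is Cobb-Douglas in (x−2, y−10): tangency gives 2/3·p_y·(y−10) = 1/3·p_x·(x−2).
After buying the subsistence bundle (2, 10), a share 2/3 of the remaining income goes to x: x* = 2 + 2/3·(I − 2p_x − 10p_y)/p_x.
Discretionary income = 300 − 2·4.2 − 10·4 = 251.6; y* = 10 + 1/3·251.6/4 = 30.9667.
At I' = 450: y* = 43.4667. Change: 43.4667 − 30.9667 = 12.5.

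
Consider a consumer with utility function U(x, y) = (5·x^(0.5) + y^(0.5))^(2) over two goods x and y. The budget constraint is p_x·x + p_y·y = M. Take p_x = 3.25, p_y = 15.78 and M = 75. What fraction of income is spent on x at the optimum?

From the CES first-order condition, 5·(y/x)^(0.5) = p_x/p_y.
Hence y/x = ((1/5)·p_x/p_y)^(1/(0.5)), i.e. raised to the 2 power.
Substitute y = (y/x)·x into the budget: x* = M/(p_x + p_y·(y/x)).
Numerically y/x = 0.001697, so x* = 75/(3.25 + 15.78·0.001697) = 22.8884 and y* = 0.001697·22.8884 = 0.0388.
Expenditure on x: 3.25·22.8884 = 74.3872; share = 0.9918.

share on x = 0.9918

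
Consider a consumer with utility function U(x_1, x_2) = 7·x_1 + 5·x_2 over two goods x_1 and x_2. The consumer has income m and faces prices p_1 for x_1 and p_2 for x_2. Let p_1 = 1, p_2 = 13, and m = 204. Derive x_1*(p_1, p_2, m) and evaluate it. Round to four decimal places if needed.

x_1* = 204

Perfect substitutes: compare marginal utility per dollar. 7/p_1 vs 5/p_2 → 7 vs 0.3846.
x_1 gives more utility per dollar, so spend all income on x_1: x_1* = m/p_1, x_2* = 0.
Numerically: x_1* = 204, x_2* = 0.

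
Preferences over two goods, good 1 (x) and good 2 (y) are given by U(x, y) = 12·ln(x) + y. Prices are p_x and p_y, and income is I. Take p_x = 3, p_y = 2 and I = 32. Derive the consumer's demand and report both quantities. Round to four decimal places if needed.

Set MRS = p_x/p_y: (12/x)/1 = p_x/p_y.
So x*(p_x,p_y) = 12·p_y/p_x, independent of income; and y* = (I − 12·p_y)/p_y.
At the given prices: x* = 12·2/3 = 8, and y* = 4.

x* = 8, y* = 4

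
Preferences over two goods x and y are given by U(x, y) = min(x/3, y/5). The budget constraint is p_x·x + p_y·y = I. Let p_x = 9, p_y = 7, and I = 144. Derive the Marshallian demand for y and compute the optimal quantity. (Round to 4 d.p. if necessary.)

y* = 11.6129

Leontief preferences: the optimum is at the kink where x/3 = y/5, i.e. y = (5/3)·x.
Budget: p_x·x + p_y·(5/3)·x = I, so (3·p_x + 5·p_y)·x = 3·I.
Demand: x*(p_x,p_y,I) = 3·I/(3·p_x + 5·p_y), y* = 5·I/(3·p_x + 5·p_y).
Here 3·9 + 5·7 = 62, giving y* = 11.6129.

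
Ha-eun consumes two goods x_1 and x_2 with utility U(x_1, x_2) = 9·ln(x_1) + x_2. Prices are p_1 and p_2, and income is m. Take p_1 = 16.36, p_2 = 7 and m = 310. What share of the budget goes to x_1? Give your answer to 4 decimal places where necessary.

So x_1*(p_1,p_2) = 9·p_2/p_1, independent of income; and x_2* = (m − 9·p_2)/p_2.
At the given prices: x_1* = 9·7/16.36 = 3.8509, and x_2* = 35.2857.
Expenditure on x_1: 16.36·3.8509 = 63; share = 0.2032.

share on x_1 = 0.2032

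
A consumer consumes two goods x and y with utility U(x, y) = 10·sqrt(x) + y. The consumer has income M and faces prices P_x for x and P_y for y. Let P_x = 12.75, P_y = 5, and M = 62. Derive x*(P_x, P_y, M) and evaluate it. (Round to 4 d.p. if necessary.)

x* = 3.8447

MU_x = 5/√x, MU_y = 1. Tangency: 5/√x = P_x/P_y.
Thus x* = (5·P_y/P_x)² — independent of M — with the rest of income spent on y.
Plugging in: x* = (5·5/12.75)² = 3.8447.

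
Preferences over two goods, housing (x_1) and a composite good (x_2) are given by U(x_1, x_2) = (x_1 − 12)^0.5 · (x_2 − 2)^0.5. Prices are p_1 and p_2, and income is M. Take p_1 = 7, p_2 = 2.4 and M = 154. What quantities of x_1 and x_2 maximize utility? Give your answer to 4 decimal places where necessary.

x_1* = 16.6571, x_2* = 15.5833

Discretionary income = 154 − 12·7 − 2·2.4 = 65.2; x_1* = 12 + 0.5·65.2/7 = 16.6571; x_2* = 2 + 0.5·65.2/2.4 = 15.5833.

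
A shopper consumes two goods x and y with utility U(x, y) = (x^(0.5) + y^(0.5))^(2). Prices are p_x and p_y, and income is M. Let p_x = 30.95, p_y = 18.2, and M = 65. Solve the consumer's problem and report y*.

y* = 2.2489

Substitute y = (y/x)·x into the budget: x* = M/(p_x + p_y·(y/x)).
Numerically y/x = 2.891868, so x* = 65/(30.95 + 18.2·2.891868) = 0.7777 and y* = 2.891868·0.7777 = 2.2489.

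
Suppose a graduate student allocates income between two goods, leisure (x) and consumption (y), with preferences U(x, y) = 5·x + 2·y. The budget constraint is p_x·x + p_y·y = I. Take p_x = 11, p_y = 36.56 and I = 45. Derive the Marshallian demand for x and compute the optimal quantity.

Perfect substitutes: compare marginal utility per dollar. 5/p_x vs 2/p_y → 0.4545 vs 0.0547.
x gives more utility per dollar, so spend all income on x: x* = I/p_x, y* = 0.
Numerically: x* = 4.0909, y* = 0.

x* = 4.0909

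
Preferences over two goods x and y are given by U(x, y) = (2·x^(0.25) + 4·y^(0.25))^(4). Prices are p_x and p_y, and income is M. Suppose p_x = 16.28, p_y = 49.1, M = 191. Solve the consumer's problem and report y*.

MRS = MU_x/MU_y = (1/2)·(y/x)^(0.75). Set equal to p_x/p_y.
Solve for the ratio: y/x = [2·p_x/p_y]^(4/3).
Substitute y = (y/x)·x into the budget: x* = M/(p_x + p_y·(y/x)).
Numerically y/x = 0.578279, so x* = 191/(16.28 + 49.1·0.578279) = 4.2755 and y* = 0.578279·4.2755 = 2.4724.

y* = 2.4724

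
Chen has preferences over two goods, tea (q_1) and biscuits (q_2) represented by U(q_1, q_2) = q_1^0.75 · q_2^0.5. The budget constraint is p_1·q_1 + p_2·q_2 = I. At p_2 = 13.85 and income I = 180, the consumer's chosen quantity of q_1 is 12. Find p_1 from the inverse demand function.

MU_q_1/MU_q_2 = (0.75·q_2)/(0.5·q_1); tangency sets this equal to p_1/p_2.
Rearranging, p_2·q_2 = (2/3)·p_1·q_1. Substituting into the budget gives p_1·q_1·(1 + (2/3)) = I.
Demand: q_1*(p_1,p_2,I) = 0.6·I/p_1 and q_2* = 0.4·I/p_2.
Set q_1* = 12 in the demand function and solve for p_1: p_1 = 9.

p_1 = 9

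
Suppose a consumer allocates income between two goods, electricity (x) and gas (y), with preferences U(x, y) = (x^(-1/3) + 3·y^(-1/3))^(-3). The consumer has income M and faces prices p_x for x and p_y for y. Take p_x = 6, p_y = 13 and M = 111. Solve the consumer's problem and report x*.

Substitute y = (y/x)·x into the budget: x* = M/(p_x + p_y·(y/x)).
Numerically y/x = 1.27643, so x* = 111/(6 + 13·1.27643) = 4.9129.

x* = 4.9129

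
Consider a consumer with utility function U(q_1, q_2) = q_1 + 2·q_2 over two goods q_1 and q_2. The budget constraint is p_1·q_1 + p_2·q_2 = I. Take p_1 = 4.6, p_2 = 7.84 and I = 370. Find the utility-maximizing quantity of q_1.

Linear utility — the consumer picks whichever good has higher MU/price: 1/4.6 = 0.2174 vs 2/7.84 = 0.2551.
q_2 gives more utility per dollar, so spend all income on q_2: q_2* = I/p_2, q_1* = 0.
Numerically: q_1* = 0, q_2* = 47.1939.

q_1* = 0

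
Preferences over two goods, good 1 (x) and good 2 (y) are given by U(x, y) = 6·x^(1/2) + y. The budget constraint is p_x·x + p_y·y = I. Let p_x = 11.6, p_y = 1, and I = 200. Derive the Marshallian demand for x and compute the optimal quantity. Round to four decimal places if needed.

x* = 0.0669

Utility is quasi-linear in y; the FOC for x is 3/√x = p_x/p_y.
Thus x* = (3·p_y/p_x)² — independent of I — with the rest of income spent on y.
Plugging in: x* = (3·1/11.6)² = 0.0669.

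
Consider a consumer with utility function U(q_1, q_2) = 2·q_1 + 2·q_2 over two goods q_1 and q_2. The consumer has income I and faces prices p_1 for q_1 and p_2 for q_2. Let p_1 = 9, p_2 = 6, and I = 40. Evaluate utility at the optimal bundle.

Linear utility — the consumer picks whichever good has higher MU/price: 2/9 = 0.2222 vs 2/6 = 0.3333.
q_2 gives more utility per dollar, so spend all income on q_2: q_2* = I/p_2, q_1* = 0.
Numerically: q_1* = 0, q_2* = 6.6667.
Utility at the optimum: U(0, 6.6667) = 13.3333.

V = 13.3333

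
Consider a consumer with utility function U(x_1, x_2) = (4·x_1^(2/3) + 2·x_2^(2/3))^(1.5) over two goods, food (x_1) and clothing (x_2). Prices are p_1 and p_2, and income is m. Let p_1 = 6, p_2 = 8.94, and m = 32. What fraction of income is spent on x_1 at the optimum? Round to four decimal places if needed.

MU_x_1 ∝ 4·x_1^(-1/3), MU_x_2 ∝ 2·x_2^(-1/3), so MRS = 2·(x_2/x_1)^(1/3) = p_1/p_2.
Solve for the ratio: x_2/x_1 = [(1/2)·p_1/p_2]^(3).
Substitute x_2 = (x_2/x_1)·x_1 into the budget: x_1* = m/(p_1 + p_2·(x_2/x_1)).
Numerically x_2/x_1 = 0.037788, so x_1* = 32/(6 + 8.94·0.037788) = 5.0491 and x_2* = 0.037788·5.0491 = 0.1908.
Expenditure on x_1: 6·5.0491 = 30.2943; share = 0.9467.

share on x_1 = 0.9467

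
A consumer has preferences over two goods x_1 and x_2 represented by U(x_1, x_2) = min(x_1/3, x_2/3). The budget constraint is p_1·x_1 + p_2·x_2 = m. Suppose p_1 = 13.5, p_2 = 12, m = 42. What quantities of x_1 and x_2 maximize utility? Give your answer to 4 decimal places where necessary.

Here 3·13.5 + 3·12 = 76.5, giving x_1* = 1.6471 and x_2* = 1.6471.

x_1* = 1.6471, x_2* = 1.6471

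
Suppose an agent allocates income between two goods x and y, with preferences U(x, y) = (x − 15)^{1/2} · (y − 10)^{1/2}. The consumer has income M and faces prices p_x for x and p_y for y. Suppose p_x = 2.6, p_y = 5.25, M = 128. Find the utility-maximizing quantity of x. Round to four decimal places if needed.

After buying the subsistence bundle (15, 10), a share 0.5 of the remaining income goes to x: x* = 15 + 0.5·(M − 15p_x − 10p_y)/p_x.
Discretionary income = 128 − 15·2.6 − 10·5.25 = 36.5; x* = 15 + 0.5·36.5/2.6 = 22.0192.

x* = 22.0192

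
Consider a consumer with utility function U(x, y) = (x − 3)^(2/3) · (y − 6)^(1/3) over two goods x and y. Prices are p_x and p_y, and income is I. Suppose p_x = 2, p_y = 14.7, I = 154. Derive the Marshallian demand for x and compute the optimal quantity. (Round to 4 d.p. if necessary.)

x* = 22.9333

MRS = 2·(y−6)/(x−3). Tangency with p_x/p_y gives y−6 = (1/2)·(p_x/p_y)·(x−3).
Substituting into the budget: x* = 3 + 2/3·(I − 3·p_x − 6·p_y)/p_x, and y* = 6 + 1/3·(…)/p_y.
Discretionary income = 154 − 3·2 − 6·14.7 = 59.8; x* = 3 + 2/3·59.8/2 = 22.9333.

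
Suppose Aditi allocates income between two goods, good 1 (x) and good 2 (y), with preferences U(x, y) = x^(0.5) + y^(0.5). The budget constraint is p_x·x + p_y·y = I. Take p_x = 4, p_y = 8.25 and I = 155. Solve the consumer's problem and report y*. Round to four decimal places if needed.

y* = 6.1348

Substitute y = (y/x)·x into the budget: x* = I/(p_x + p_y·(y/x)).
Numerically y/x = 0.235078, so x* = 155/(4 + 8.25·0.235078) = 26.0969 and y* = 0.235078·26.0969 = 6.1348.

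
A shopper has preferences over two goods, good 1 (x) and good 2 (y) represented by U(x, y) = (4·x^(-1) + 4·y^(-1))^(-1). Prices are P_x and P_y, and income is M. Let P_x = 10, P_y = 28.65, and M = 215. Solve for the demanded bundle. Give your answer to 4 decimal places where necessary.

x* = 7.9848, y* = 4.7174

MRS = MU_x/MU_y = (y/x)^(2). Set equal to P_x/P_y.
Solve for the ratio: y/x = [P_x/P_y]^(0.5).
With the ratio pinned down, the budget gives x* = M/(P_x + P_y·(y/x)) and y* = (y/x)·x*.
Numerically y/x = 0.590796, so x* = 215/(10 + 28.65·0.590796) = 7.9848 and y* = 0.590796·7.9848 = 4.7174.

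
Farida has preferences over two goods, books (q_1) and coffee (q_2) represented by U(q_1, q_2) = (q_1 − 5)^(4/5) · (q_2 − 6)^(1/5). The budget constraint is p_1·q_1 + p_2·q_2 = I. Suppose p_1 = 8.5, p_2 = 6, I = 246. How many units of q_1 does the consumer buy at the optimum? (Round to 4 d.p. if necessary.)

q_1* = 20.7647

This is Cobb-Douglas in (q_1−5, q_2−6): tangency gives 0.8·p_2·(q_2−6) = 0.2·p_1·(q_1−5).
After buying the subsistence bundle (5, 6), a share 0.8 of the remaining income goes to q_1: q_1* = 5 + 0.8·(I − 5p_1 − 6p_2)/p_1.
Discretionary income = 246 − 5·8.5 − 6·6 = 167.5; q_1* = 5 + 0.8·167.5/8.5 = 20.7647.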